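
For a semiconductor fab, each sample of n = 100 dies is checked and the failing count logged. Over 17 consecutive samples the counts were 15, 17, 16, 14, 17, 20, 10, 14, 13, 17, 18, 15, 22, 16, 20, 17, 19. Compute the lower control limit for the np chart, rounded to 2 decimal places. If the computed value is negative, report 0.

5.34

p̄ = Σdᵢ / (k·n) = 280 / (17 × 100) = 0.16471
LCL = np̄ − 3·√(np̄(1−p̄)) = 16.4706 − 3 × 3.7091 = 5.3431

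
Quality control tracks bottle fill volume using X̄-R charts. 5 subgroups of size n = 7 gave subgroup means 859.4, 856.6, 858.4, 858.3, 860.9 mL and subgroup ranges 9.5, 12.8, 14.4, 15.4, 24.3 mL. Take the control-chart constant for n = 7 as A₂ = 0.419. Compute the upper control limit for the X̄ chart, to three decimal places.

X̄̄ = (859.4 + 856.6 + 858.4 + 858.3 + 860.9) / 5 = 4293.6000 / 5 = 858.7200
R̄ = (9.5 + 12.8 + 14.4 + 15.4 + 24.3) / 5 = 76.4000 / 5 = 15.2800
UCL = X̄̄ + A₂·R̄ = 858.7200 + 0.419 × 15.2800 = 865.1223

865.122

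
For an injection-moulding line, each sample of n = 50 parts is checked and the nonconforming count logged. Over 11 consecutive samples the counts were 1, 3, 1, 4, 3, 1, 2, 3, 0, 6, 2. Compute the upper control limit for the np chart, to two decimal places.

p̄ = Σdᵢ / (k·n) = 26 / (11 × 50) = 0.04727
UCL = np̄ + 3·√(np̄(1−p̄)) = 2.3636 + 3 × √(2.3636×0.95273) = 2.3636 + 3 × 1.5006 = 6.8655

6.87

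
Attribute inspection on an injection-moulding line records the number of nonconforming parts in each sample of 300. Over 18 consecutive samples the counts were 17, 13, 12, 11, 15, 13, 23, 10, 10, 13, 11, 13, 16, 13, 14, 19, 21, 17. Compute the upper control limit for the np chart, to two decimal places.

25.64

p̄ = Σdᵢ / (k·n) = 261 / (18 × 300) = 0.04833
UCL = np̄ + 3·√(np̄(1−p̄)) = 14.5000 + 3 × √(14.5000×0.95167) = 14.5000 + 3 × 3.7147 = 25.6442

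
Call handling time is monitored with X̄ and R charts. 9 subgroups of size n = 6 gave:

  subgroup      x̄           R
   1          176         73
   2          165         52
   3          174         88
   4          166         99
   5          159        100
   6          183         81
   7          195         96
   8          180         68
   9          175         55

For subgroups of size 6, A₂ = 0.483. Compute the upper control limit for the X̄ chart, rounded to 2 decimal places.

X̄̄ = (176 + 165 + 174 + 166 + 159 + 183 + 195 + 180 + 175) / 9 = 1573.0000 / 9 = 174.7778
R̄ = (73 + 52 + 88 + 99 + 100 + 81 + 96 + 68 + 55) / 9 = 712.0000 / 9 = 79.1111
UCL = X̄̄ + A₂·R̄ = 174.7778 + 0.483 × 79.1111 = 212.9884

212.99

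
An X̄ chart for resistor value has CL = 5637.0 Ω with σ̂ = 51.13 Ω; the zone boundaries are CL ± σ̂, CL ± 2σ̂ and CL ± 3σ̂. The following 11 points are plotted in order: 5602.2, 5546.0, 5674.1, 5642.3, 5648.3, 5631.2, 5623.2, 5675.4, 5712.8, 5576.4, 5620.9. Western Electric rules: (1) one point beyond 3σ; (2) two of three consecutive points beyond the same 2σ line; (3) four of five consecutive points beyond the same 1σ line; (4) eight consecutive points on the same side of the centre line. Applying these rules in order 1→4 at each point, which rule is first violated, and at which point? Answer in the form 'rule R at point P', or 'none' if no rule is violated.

Zone of each point (C = within 1σ̂, B = 1σ̂–2σ̂, A = 2σ̂–3σ̂, * = beyond 3σ̂; sign = side of CL): 1:-C, 2:-B, 3:+C, 4:+C, 5:+C, 6:-C, 7:-C, 8:+C, 9:+B, 10:-B, 11:-C
No rule fires across all 11 points.

none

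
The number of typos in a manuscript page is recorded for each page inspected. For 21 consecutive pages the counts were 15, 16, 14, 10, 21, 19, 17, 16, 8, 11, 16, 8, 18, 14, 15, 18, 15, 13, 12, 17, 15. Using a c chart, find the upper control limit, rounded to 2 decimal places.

26.16

c̄ = (15 + 16 + 14 + 10 + 21 + 19 + 17 + 16 + 8 + 11 + 16 + 8 + 18 + 14 + 15 + 18 + 15 + 13 + 12 + 17 + 15) / 21 = 308 / 21 = 14.6667
UCL = c̄ + 3√c̄ = 14.6667 + 3 × √14.6667 = 14.6667 + 3 × 3.8297 = 26.1558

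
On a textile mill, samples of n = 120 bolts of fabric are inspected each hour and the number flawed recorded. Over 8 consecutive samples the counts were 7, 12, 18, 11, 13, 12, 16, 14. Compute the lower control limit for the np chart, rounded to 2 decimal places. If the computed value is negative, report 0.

p̄ = Σdᵢ / (k·n) = 103 / (8 × 120) = 0.10729
LCL = np̄ − 3·√(np̄(1−p̄)) = 12.8750 − 3 × 3.3902 = 2.7043

2.70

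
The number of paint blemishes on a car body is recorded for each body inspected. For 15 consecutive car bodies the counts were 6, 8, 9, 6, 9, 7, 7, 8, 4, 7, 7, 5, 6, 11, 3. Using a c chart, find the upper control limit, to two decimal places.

c̄ = (6 + 8 + 9 + 6 + 9 + 7 + 7 + 8 + 4 + 7 + 7 + 5 + 6 + 11 + 3) / 15 = 103 / 15 = 6.8667
UCL = c̄ + 3√c̄ = 6.8667 + 3 × √6.8667 = 6.8667 + 3 × 2.6204 = 14.7280

14.73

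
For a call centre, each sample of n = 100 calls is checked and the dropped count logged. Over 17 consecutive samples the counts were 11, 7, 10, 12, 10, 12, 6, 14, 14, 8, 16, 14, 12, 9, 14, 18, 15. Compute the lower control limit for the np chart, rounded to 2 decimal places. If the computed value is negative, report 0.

p̄ = Σdᵢ / (k·n) = 202 / (17 × 100) = 0.11882
LCL = np̄ − 3·√(np̄(1−p̄)) = 11.8824 − 3 × 3.2358 = 2.1749

2.17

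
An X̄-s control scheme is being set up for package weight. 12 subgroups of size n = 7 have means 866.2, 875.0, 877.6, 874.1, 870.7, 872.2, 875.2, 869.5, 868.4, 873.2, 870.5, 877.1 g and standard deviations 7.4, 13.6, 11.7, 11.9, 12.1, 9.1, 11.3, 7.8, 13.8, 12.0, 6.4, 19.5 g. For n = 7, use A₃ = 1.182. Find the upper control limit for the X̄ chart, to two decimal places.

885.93

X̄̄ = (866.2 + 875.0 + 877.6 + 874.1 + 870.7 + 872.2 + 875.2 + 869.5 + 868.4 + 873.2 + 870.5 + 877.1) / 12 = 872.4750
s̄ = (7.4 + 13.6 + 11.7 + 11.9 + 12.1 + 9.1 + 11.3 + 7.8 + 13.8 + 12.0 + 6.4 + 19.5) / 12 = 11.3833
UCL = X̄̄ + A₃·s̄ = 872.4750 + 1.182 × 11.3833 = 885.9301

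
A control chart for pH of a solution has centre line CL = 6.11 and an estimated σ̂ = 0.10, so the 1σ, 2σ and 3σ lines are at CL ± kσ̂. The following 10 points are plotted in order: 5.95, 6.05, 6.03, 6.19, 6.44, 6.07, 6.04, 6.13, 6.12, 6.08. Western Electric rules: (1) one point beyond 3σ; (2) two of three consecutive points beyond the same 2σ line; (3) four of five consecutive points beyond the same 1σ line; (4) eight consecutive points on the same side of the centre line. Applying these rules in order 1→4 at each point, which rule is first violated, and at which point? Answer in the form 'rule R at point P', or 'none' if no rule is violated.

Zone of each point (C = within 1σ̂, B = 1σ̂–2σ̂, A = 2σ̂–3σ̂, * = beyond 3σ̂; sign = side of CL): 1:-B, 2:-C, 3:-C, 4:+C, 5:+*, 6:-C, 7:-C, 8:+C, 9:+C, 10:-C
Rule 1 (one point beyond the 3σ limits) is satisfied at point 5.

rule 1 at point 5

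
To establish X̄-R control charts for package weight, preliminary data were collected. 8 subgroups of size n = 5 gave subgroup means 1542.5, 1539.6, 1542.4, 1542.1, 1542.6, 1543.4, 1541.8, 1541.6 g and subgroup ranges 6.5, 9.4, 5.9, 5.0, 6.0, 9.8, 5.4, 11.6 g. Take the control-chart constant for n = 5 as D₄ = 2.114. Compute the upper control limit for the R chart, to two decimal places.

R̄ = (6.5 + 9.4 + 5.9 + 5.0 + 6.0 + 9.8 + 5.4 + 11.6) / 8 = 59.6000 / 8 = 7.4500
UCL_R = D₄·R̄ = 2.114 × 7.4500 = 15.7493

15.75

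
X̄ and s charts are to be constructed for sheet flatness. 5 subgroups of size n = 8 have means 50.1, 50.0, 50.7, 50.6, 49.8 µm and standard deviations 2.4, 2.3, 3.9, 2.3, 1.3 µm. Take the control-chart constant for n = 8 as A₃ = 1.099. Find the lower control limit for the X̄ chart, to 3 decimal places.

47.558

X̄̄ = (50.1 + 50.0 + 50.7 + 50.6 + 49.8) / 5 = 50.2400
s̄ = (2.4 + 2.3 + 3.9 + 2.3 + 1.3) / 5 = 2.4400
LCL = X̄̄ − A₃·s̄ = 50.2400 − 1.099 × 2.4400 = 47.5584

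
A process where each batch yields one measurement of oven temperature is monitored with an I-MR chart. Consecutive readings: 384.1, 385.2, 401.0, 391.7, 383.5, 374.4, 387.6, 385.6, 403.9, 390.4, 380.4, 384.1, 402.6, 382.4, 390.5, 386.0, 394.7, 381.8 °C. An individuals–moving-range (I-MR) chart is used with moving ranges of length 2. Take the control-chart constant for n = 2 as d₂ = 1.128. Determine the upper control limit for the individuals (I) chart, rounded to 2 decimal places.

416.03

X̄ = (384.1 + 385.2 + 401.0 + 391.7 + 383.5 + 374.4 + 387.6 + 385.6 + 403.9 + 390.4 + 380.4 + 384.1 + 402.6 + 382.4 + 390.5 + 386.0 + 394.7 + 381.8) / 18 = 388.3278
Moving ranges: 1.1, 15.8, 9.3, 8.2, 9.1, 13.2, 2.0, 18.3, 13.5, 10.0, 3.7, 18.5, 20.2, 8.1, 4.5, 8.7, 12.9; M̄R̄ = 177.1000 / 17 = 10.4176
UCL = X̄ + 3·M̄R̄/d₂ = 388.3278 + 3 × 10.4176 / 1.128 = 416.0343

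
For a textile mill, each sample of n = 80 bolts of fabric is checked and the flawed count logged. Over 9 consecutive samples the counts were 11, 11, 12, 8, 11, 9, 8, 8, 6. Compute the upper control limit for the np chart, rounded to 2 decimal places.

17.95

p̄ = Σdᵢ / (k·n) = 84 / (9 × 80) = 0.11667
UCL = np̄ + 3·√(np̄(1−p̄)) = 9.3333 + 3 × √(9.3333×0.88333) = 9.3333 + 3 × 2.8713 = 17.9473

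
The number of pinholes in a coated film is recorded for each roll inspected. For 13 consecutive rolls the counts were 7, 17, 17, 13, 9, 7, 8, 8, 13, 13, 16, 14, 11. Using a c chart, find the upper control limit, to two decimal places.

22.06

c̄ = (7 + 17 + 17 + 13 + 9 + 7 + 8 + 8 + 13 + 13 + 16 + 14 + 11) / 13 = 153 / 13 = 11.7692
UCL = c̄ + 3√c̄ = 11.7692 + 3 × √11.7692 = 11.7692 + 3 × 3.4306 = 22.0611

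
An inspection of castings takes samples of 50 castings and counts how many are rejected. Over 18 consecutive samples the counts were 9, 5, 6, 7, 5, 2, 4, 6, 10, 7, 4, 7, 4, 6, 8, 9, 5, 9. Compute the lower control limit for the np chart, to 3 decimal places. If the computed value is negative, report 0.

p̄ = Σdᵢ / (k·n) = 113 / (18 × 50) = 0.12556
LCL = np̄ − 3·√(np̄(1−p̄)) = 6.2778 − 3 × 2.3430 = -0.7512 → 0 (negative, so LCL = 0)

0.000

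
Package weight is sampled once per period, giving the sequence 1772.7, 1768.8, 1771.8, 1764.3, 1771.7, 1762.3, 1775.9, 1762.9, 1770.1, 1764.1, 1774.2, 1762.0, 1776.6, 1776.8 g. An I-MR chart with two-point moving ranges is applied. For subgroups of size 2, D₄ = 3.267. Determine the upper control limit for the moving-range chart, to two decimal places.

Moving ranges: 3.9, 3.0, 7.5, 7.4, 9.4, 13.6, 13.0, 7.2, 6.0, 10.1, 12.2, 14.6, 0.2; M̄R̄ = 108.1000 / 13 = 8.3154
UCL_MR = D₄·M̄R̄ = 3.267 × 8.3154 = 27.1664

27.17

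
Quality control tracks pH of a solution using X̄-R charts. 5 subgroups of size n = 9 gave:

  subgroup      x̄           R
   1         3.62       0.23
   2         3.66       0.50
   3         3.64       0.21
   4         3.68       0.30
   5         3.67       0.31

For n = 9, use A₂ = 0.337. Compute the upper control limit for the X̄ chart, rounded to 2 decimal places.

X̄̄ = (3.62 + 3.66 + 3.64 + 3.68 + 3.67) / 5 = 18.2700 / 5 = 3.6540
R̄ = (0.23 + 0.50 + 0.21 + 0.30 + 0.31) / 5 = 1.5500 / 5 = 0.3100
UCL = X̄̄ + A₂·R̄ = 3.6540 + 0.337 × 0.3100 = 3.7585

3.76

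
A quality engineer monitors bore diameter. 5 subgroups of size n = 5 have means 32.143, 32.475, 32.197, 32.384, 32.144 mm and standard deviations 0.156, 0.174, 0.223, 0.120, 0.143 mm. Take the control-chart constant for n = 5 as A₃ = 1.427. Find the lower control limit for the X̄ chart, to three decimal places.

X̄̄ = (32.143 + 32.475 + 32.197 + 32.384 + 32.144) / 5 = 32.2686
s̄ = (0.156 + 0.174 + 0.223 + 0.120 + 0.143) / 5 = 0.1632
LCL = X̄̄ − A₃·s̄ = 32.2686 − 1.427 × 0.1632 = 32.0357

32.036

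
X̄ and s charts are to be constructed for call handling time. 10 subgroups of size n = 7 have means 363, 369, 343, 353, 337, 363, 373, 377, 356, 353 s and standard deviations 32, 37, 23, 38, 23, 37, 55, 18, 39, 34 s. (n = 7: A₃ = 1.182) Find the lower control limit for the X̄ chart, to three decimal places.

318.985

X̄̄ = (363 + 369 + 343 + 353 + 337 + 363 + 373 + 377 + 356 + 353) / 10 = 358.7000
s̄ = (32 + 37 + 23 + 38 + 23 + 37 + 55 + 18 + 39 + 34) / 10 = 33.6000
LCL = X̄̄ − A₃·s̄ = 358.7000 − 1.182 × 33.6000 = 318.9848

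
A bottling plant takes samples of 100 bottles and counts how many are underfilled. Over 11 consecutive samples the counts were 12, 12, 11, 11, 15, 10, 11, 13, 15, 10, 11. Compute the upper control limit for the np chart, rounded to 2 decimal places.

21.63

p̄ = Σdᵢ / (k·n) = 131 / (11 × 100) = 0.11909
UCL = np̄ + 3·√(np̄(1−p̄)) = 11.9091 + 3 × √(11.9091×0.88091) = 11.9091 + 3 × 3.2390 = 21.6260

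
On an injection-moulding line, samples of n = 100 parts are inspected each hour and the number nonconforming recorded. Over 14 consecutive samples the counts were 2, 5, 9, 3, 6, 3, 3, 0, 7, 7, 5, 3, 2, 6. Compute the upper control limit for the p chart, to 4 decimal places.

p̄ = Σdᵢ / (k·n) = 61 / (14 × 100) = 0.04357
UCL = p̄ + 3·√(p̄(1−p̄)/n) = 0.04357 + 3 × √(0.04357×0.95643/100) = 0.04357 + 3 × 0.02041 = 0.10481

0.1048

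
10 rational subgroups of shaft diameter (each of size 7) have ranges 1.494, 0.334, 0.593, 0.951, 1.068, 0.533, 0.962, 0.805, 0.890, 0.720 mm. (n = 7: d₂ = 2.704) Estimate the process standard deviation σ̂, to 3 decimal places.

R̄ = (1.494 + 0.334 + 0.593 + 0.951 + 1.068 + 0.533 + 0.962 + 0.805 + 0.890 + 0.720) / 10 = 0.8350
σ̂ = R̄ / d₂ = 0.8350 / 2.704 = 0.3088

0.309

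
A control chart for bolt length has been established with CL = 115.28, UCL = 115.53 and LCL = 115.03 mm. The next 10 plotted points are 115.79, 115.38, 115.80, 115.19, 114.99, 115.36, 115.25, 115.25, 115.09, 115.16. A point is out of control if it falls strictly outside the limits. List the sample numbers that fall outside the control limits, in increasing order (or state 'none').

1, 3, 5

Compare each point to [115.03, 115.53]: sample 1 = 115.79 > UCL; sample 3 = 115.80 > UCL; sample 5 = 114.99 < LCL.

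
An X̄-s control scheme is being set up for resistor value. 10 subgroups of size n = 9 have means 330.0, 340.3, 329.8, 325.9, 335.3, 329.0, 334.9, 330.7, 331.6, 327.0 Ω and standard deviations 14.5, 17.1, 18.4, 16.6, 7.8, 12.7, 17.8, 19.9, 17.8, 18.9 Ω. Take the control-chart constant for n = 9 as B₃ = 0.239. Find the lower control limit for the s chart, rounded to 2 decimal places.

s̄ = (14.5 + 17.1 + 18.4 + 16.6 + 7.8 + 12.7 + 17.8 + 19.9 + 17.8 + 18.9) / 10 = 16.1500
LCL_s = B₃·s̄ = 0.239 × 16.1500 = 3.8598

3.86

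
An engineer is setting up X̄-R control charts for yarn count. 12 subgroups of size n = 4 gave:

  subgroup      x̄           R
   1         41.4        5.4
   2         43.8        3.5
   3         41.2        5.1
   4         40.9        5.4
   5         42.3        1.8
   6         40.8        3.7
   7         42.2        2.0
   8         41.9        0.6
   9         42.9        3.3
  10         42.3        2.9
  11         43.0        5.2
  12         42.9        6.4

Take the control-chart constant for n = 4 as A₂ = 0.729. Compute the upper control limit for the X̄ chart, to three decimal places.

44.885

X̄̄ = (41.4 + 43.8 + 41.2 + 40.9 + 42.3 + 40.8 + 42.2 + 41.9 + 42.9 + 42.3 + 43.0 + 42.9) / 12 = 505.6000 / 12 = 42.1333
R̄ = (5.4 + 3.5 + 5.1 + 5.4 + 1.8 + 3.7 + 2.0 + 0.6 + 3.3 + 2.9 + 5.2 + 6.4) / 12 = 45.3000 / 12 = 3.7750
UCL = X̄̄ + A₂·R̄ = 42.1333 + 0.729 × 3.7750 = 44.8853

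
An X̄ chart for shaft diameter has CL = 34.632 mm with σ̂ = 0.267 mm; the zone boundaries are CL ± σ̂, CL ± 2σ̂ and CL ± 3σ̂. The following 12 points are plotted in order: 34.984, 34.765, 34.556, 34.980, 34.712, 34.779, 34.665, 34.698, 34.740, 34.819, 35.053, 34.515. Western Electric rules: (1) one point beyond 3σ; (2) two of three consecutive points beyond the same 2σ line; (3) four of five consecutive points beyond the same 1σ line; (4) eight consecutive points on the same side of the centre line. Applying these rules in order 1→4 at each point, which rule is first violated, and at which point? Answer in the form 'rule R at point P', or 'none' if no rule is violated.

rule 4 at point 11

Zone of each point (C = within 1σ̂, B = 1σ̂–2σ̂, A = 2σ̂–3σ̂, * = beyond 3σ̂; sign = side of CL): 1:+B, 2:+C, 3:-C, 4:+B, 5:+C, 6:+C, 7:+C, 8:+C, 9:+C, 10:+C, 11:+B, 12:-C
Rule 4 (eight consecutive points on the same side of the centre line) is satisfied at point 11.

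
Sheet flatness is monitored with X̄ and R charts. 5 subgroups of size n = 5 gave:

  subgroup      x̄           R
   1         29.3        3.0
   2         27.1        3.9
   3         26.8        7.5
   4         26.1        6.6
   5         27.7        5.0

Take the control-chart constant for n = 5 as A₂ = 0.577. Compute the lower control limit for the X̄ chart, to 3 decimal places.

X̄̄ = (29.3 + 27.1 + 26.8 + 26.1 + 27.7) / 5 = 137.0000 / 5 = 27.4000
R̄ = (3.0 + 3.9 + 7.5 + 6.6 + 5.0) / 5 = 26.0000 / 5 = 5.2000
LCL = X̄̄ − A₂·R̄ = 27.4000 − 0.577 × 5.2000 = 24.3996

24.400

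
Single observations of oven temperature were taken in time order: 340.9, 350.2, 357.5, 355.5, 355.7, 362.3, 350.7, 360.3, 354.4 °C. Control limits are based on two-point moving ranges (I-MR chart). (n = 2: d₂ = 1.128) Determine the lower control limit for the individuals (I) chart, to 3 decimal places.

336.713

X̄ = (340.9 + 350.2 + 357.5 + 355.5 + 355.7 + 362.3 + 350.7 + 360.3 + 354.4) / 9 = 354.1667
Moving ranges: 9.3, 7.3, 2.0, 0.2, 6.6, 11.6, 9.6, 5.9; M̄R̄ = 52.5000 / 8 = 6.5625
LCL = X̄ − 3·M̄R̄/d₂ = 354.1667 − 3 × 6.5625 / 1.128 = 336.7132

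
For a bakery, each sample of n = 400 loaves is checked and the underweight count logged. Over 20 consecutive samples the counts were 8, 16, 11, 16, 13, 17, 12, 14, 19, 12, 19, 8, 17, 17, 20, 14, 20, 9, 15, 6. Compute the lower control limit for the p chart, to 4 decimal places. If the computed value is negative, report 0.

0.0077

p̄ = Σdᵢ / (k·n) = 283 / (20 × 400) = 0.03537
LCL = p̄ − 3·√(p̄(1−p̄)/n) = 0.03537 − 3 × 0.00924 = 0.00767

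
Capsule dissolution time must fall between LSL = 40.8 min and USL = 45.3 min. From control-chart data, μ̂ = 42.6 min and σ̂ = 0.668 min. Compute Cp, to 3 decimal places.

Cp = (USL − LSL) / (6σ̂) = (45.3 − 40.8) / (6 × 0.668) = 4.5000 / 4.0080 = 1.1228

1.123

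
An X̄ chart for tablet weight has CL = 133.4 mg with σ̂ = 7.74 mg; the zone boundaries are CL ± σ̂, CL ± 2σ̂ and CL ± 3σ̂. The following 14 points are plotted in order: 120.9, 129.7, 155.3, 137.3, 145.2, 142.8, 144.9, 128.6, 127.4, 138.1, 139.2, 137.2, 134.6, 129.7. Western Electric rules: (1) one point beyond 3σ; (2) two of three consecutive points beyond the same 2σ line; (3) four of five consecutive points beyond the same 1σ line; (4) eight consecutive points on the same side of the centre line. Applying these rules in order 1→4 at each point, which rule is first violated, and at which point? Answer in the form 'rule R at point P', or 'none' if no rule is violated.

rule 3 at point 7

Zone of each point (C = within 1σ̂, B = 1σ̂–2σ̂, A = 2σ̂–3σ̂, * = beyond 3σ̂; sign = side of CL): 1:-B, 2:-C, 3:+A, 4:+C, 5:+B, 6:+B, 7:+B, 8:-C, 9:-C, 10:+C, 11:+C, 12:+C, 13:+C, 14:-C
Rule 3 (four of five consecutive points beyond the same 1σ limit) is satisfied at point 7.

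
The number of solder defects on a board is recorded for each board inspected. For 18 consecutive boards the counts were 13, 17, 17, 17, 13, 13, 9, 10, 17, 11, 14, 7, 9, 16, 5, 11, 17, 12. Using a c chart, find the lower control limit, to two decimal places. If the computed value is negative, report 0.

c̄ = (13 + 17 + 17 + 17 + 13 + 13 + 9 + 10 + 17 + 11 + 14 + 7 + 9 + 16 + 5 + 11 + 17 + 12) / 18 = 228 / 18 = 12.6667
LCL = c̄ − 3√c̄ = 12.6667 − 3 × 3.5590 = 1.9896

1.99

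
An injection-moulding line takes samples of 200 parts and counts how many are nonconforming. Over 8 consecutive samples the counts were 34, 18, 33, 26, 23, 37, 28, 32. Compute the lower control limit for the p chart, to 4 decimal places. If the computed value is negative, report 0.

0.0698

p̄ = Σdᵢ / (k·n) = 231 / (8 × 200) = 0.14438
LCL = p̄ − 3·√(p̄(1−p̄)/n) = 0.14438 − 3 × 0.02485 = 0.06982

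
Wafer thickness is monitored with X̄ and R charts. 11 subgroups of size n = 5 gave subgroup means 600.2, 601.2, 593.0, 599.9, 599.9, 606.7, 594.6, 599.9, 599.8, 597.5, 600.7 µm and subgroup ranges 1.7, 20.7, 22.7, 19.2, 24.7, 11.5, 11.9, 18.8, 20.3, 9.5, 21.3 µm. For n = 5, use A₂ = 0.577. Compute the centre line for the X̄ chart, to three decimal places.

599.400

X̄̄ = (600.2 + 601.2 + 593.0 + 599.9 + 599.9 + 606.7 + 594.6 + 599.9 + 599.8 + 597.5 + 600.7) / 11 = 6593.4000 / 11 = 599.4000
CL = X̄̄ = 599.4000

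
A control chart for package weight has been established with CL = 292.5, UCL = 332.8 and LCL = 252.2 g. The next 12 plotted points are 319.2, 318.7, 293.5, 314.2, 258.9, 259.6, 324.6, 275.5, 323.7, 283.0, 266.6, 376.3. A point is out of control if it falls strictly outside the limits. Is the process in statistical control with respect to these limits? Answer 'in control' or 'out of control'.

out of control

Compare each point to [252.2, 332.8]: sample 12 = 376.3 > UCL.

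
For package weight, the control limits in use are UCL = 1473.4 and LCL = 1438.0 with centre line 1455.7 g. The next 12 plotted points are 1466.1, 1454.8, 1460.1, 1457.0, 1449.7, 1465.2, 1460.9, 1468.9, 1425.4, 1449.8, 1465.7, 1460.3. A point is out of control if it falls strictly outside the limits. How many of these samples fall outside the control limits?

1

Compare each point to [1438.0, 1473.4]: sample 9 = 1425.4 < LCL.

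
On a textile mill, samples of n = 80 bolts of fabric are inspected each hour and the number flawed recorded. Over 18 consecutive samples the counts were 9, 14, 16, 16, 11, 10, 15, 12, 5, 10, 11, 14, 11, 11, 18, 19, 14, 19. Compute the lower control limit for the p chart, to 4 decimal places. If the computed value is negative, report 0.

0.0392

p̄ = Σdᵢ / (k·n) = 235 / (18 × 80) = 0.16319
LCL = p̄ − 3·√(p̄(1−p̄)/n) = 0.16319 − 3 × 0.04132 = 0.03925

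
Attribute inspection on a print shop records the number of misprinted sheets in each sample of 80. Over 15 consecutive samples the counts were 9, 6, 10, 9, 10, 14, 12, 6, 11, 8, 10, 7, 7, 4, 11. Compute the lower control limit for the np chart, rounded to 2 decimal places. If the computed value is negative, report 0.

0.48

p̄ = Σdᵢ / (k·n) = 134 / (15 × 80) = 0.11167
LCL = np̄ − 3·√(np̄(1−p̄)) = 8.9333 − 3 × 2.8171 = 0.4822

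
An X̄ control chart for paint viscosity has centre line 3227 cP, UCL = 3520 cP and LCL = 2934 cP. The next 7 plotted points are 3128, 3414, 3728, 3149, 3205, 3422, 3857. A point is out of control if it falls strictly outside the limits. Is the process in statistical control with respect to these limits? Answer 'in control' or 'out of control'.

Compare each point to [2934, 3520]: sample 3 = 3728 > UCL; sample 7 = 3857 > UCL.

out of control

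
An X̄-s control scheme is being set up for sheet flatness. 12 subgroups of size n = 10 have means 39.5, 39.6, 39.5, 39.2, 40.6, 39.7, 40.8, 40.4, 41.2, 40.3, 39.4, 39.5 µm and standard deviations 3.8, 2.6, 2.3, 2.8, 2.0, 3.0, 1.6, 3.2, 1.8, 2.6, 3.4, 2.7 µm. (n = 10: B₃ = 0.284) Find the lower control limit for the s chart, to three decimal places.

0.753

s̄ = (3.8 + 2.6 + 2.3 + 2.8 + 2.0 + 3.0 + 1.6 + 3.2 + 1.8 + 2.6 + 3.4 + 2.7) / 12 = 2.6500
LCL_s = B₃·s̄ = 0.284 × 2.6500 = 0.7526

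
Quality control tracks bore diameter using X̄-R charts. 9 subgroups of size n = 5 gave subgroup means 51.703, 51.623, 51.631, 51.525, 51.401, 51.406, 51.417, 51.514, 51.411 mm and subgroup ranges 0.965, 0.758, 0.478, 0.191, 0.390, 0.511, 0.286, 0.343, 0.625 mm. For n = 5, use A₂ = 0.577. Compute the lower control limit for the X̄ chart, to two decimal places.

51.22

X̄̄ = (51.703 + 51.623 + 51.631 + 51.525 + 51.401 + 51.406 + 51.417 + 51.514 + 51.411) / 9 = 463.6310 / 9 = 51.5146
R̄ = (0.965 + 0.758 + 0.478 + 0.191 + 0.390 + 0.511 + 0.286 + 0.343 + 0.625) / 9 = 4.5470 / 9 = 0.5052
LCL = X̄̄ − A₂·R̄ = 51.5146 − 0.577 × 0.5052 = 51.2230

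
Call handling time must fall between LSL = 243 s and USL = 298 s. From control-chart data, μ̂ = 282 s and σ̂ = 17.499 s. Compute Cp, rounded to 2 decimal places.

Cp = (USL − LSL) / (6σ̂) = (298 − 243) / (6 × 17.499) = 55.0000 / 104.9940 = 0.5238

0.52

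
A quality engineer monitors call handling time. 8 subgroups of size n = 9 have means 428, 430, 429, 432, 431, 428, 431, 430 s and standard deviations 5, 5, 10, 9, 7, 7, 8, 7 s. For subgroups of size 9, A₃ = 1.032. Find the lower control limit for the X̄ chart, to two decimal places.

422.39

X̄̄ = (428 + 430 + 429 + 432 + 431 + 428 + 431 + 430) / 8 = 429.8750
s̄ = (5 + 5 + 10 + 9 + 7 + 7 + 8 + 7) / 8 = 7.2500
LCL = X̄̄ − A₃·s̄ = 429.8750 − 1.032 × 7.2500 = 422.3930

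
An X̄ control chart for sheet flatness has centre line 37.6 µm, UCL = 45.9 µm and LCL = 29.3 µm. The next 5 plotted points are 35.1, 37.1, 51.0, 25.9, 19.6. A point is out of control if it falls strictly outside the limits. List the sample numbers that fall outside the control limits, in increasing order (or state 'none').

3, 4, 5

Compare each point to [29.3, 45.9]: sample 3 = 51.0 > UCL; sample 4 = 25.9 < LCL; sample 5 = 19.6 < LCL.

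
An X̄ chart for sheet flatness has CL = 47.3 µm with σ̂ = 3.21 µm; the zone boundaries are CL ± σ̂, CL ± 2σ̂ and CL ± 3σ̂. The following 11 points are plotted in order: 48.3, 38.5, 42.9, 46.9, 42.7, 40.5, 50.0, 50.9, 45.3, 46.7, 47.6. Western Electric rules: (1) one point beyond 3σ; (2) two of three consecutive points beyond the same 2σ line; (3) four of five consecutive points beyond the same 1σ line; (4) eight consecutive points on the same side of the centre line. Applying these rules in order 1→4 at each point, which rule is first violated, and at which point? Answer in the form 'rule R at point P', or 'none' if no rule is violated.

Zone of each point (C = within 1σ̂, B = 1σ̂–2σ̂, A = 2σ̂–3σ̂, * = beyond 3σ̂; sign = side of CL): 1:+C, 2:-A, 3:-B, 4:-C, 5:-B, 6:-A, 7:+C, 8:+B, 9:-C, 10:-C, 11:+C
Rule 3 (four of five consecutive points beyond the same 1σ limit) is satisfied at point 6.

rule 3 at point 6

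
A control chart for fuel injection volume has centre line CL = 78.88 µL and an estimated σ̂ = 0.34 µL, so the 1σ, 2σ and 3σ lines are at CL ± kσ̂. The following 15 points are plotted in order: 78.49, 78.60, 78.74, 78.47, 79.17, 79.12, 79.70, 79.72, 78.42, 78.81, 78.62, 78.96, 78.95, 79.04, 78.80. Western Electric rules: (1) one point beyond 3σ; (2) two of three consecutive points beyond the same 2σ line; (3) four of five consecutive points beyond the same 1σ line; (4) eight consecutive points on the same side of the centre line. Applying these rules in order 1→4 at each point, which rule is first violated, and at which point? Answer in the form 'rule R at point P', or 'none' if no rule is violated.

rule 2 at point 8

Zone of each point (C = within 1σ̂, B = 1σ̂–2σ̂, A = 2σ̂–3σ̂, * = beyond 3σ̂; sign = side of CL): 1:-B, 2:-C, 3:-C, 4:-B, 5:+C, 6:+C, 7:+A, 8:+A, 9:-B, 10:-C, 11:-C, 12:+C, 13:+C, 14:+C, 15:-C
Rule 2 (two of three consecutive points beyond the same 2σ limit) is satisfied at point 8.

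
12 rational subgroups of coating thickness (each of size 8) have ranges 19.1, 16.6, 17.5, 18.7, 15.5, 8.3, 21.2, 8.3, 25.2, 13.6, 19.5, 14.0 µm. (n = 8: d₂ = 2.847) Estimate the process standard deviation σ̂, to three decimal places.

R̄ = (19.1 + 16.6 + 17.5 + 18.7 + 15.5 + 8.3 + 21.2 + 8.3 + 25.2 + 13.6 + 19.5 + 14.0) / 12 = 16.4583
σ̂ = R̄ / d₂ = 16.4583 / 2.847 = 5.7809

5.781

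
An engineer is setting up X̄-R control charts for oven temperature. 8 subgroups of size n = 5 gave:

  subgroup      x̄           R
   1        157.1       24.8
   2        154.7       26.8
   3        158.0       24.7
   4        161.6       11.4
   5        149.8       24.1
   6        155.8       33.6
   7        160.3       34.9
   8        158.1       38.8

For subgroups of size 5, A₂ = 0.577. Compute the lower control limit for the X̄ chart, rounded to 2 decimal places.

X̄̄ = (157.1 + 154.7 + 158.0 + 161.6 + 149.8 + 155.8 + 160.3 + 158.1) / 8 = 1255.4000 / 8 = 156.9250
R̄ = (24.8 + 26.8 + 24.7 + 11.4 + 24.1 + 33.6 + 34.9 + 38.8) / 8 = 219.1000 / 8 = 27.3875
LCL = X̄̄ − A₂·R̄ = 156.9250 − 0.577 × 27.3875 = 141.1224

141.12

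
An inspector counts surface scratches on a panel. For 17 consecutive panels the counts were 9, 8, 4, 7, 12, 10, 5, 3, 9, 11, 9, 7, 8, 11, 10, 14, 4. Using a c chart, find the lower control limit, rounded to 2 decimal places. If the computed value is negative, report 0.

0.00

c̄ = (9 + 8 + 4 + 7 + 12 + 10 + 5 + 3 + 9 + 11 + 9 + 7 + 8 + 11 + 10 + 14 + 4) / 17 = 141 / 17 = 8.2941
LCL = c̄ − 3√c̄ = 8.2941 − 3 × 2.8800 = -0.3457 → 0 (cannot be negative)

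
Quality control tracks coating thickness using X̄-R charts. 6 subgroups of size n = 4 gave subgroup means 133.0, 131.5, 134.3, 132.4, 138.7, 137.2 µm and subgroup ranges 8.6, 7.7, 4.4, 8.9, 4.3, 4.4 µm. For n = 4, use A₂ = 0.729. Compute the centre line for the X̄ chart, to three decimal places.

134.517

X̄̄ = (133.0 + 131.5 + 134.3 + 132.4 + 138.7 + 137.2) / 6 = 807.1000 / 6 = 134.5167
CL = X̄̄ = 134.5167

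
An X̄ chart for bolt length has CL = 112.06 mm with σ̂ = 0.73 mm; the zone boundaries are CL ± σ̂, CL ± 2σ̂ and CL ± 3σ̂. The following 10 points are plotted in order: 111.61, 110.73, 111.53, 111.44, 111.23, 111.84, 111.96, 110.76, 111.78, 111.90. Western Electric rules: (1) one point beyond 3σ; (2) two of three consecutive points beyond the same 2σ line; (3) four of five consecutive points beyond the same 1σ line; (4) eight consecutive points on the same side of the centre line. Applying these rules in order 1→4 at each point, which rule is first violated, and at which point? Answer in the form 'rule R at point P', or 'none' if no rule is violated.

rule 4 at point 8

Zone of each point (C = within 1σ̂, B = 1σ̂–2σ̂, A = 2σ̂–3σ̂, * = beyond 3σ̂; sign = side of CL): 1:-C, 2:-B, 3:-C, 4:-C, 5:-B, 6:-C, 7:-C, 8:-B, 9:-C, 10:-C
Rule 4 (eight consecutive points on the same side of the centre line) is satisfied at point 8.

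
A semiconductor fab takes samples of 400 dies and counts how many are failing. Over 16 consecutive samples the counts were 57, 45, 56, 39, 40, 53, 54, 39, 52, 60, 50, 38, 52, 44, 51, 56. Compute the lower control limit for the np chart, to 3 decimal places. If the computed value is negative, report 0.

p̄ = Σdᵢ / (k·n) = 786 / (16 × 400) = 0.12281
LCL = np̄ − 3·√(np̄(1−p̄)) = 49.1250 − 3 × 6.5644 = 29.4317

29.432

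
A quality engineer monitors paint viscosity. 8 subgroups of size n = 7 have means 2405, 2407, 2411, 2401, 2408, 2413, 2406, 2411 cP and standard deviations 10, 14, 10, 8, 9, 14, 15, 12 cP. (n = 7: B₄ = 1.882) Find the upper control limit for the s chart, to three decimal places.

s̄ = (10 + 14 + 10 + 8 + 9 + 14 + 15 + 12) / 8 = 11.5000
UCL_s = B₄·s̄ = 1.882 × 11.5000 = 21.6430

21.643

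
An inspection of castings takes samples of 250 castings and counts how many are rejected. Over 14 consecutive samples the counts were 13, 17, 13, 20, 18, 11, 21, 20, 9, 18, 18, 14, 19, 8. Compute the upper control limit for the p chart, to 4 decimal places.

0.1085

p̄ = Σdᵢ / (k·n) = 219 / (14 × 250) = 0.06257
UCL = p̄ + 3·√(p̄(1−p̄)/n) = 0.06257 + 3 × √(0.06257×0.93743/250) = 0.06257 + 3 × 0.01532 = 0.10852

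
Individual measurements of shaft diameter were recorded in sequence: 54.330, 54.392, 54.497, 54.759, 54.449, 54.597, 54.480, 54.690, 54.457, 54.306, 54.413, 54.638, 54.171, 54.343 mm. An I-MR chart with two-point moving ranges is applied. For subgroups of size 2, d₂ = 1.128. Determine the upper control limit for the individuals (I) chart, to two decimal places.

X̄ = (54.330 + 54.392 + 54.497 + 54.759 + 54.449 + 54.597 + 54.480 + 54.690 + 54.457 + 54.306 + 54.413 + 54.638 + 54.171 + 54.343) / 14 = 54.4659
Moving ranges: 0.062, 0.105, 0.262, 0.310, 0.148, 0.117, 0.210, 0.233, 0.151, 0.107, 0.225, 0.467, 0.172; M̄R̄ = 2.5690 / 13 = 0.1976
UCL = X̄ + 3·M̄R̄/d₂ = 54.4659 + 3 × 0.1976 / 1.128 = 54.9914

54.99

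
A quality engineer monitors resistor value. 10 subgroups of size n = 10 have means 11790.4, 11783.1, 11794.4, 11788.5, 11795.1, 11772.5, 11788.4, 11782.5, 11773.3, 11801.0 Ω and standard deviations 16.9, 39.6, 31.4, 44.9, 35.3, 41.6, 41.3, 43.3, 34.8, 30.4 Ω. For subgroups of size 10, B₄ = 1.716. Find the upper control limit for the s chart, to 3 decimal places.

61.690

s̄ = (16.9 + 39.6 + 31.4 + 44.9 + 35.3 + 41.6 + 41.3 + 43.3 + 34.8 + 30.4) / 10 = 35.9500
UCL_s = B₄·s̄ = 1.716 × 35.9500 = 61.6902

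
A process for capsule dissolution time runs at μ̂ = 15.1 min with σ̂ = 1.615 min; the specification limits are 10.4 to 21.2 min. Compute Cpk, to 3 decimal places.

Cpu = (USL − μ̂) / (3σ̂) = (21.2 − 15.1) / (3 × 1.615) = 1.2590; Cpl = (μ̂ − LSL) / (3σ̂) = (15.1 − 10.4) / (3 × 1.615) = 0.9701; Cpk = min(Cpu, Cpl) = 0.9701

0.970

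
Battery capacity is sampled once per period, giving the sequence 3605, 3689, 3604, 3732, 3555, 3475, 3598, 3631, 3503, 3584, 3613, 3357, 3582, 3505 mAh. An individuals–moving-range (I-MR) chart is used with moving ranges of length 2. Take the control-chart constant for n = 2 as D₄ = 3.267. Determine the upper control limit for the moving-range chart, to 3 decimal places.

378.469

Moving ranges: 84, 85, 128, 177, 80, 123, 33, 128, 81, 29, 256, 225, 77; M̄R̄ = 1506.0000 / 13 = 115.8462
UCL_MR = D₄·M̄R̄ = 3.267 × 115.8462 = 378.4694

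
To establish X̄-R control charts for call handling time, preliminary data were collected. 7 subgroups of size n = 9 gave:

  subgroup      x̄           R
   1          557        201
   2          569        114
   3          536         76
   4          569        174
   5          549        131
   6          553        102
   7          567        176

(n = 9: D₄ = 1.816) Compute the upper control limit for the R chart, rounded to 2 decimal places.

252.68

R̄ = (201 + 114 + 76 + 174 + 131 + 102 + 176) / 7 = 974.0000 / 7 = 139.1429
UCL_R = D₄·R̄ = 1.816 × 139.1429 = 252.6834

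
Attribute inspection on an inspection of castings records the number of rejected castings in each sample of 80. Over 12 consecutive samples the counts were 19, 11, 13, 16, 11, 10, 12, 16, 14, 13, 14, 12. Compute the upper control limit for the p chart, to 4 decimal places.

0.2930

p̄ = Σdᵢ / (k·n) = 161 / (12 × 80) = 0.16771
UCL = p̄ + 3·√(p̄(1−p̄)/n) = 0.16771 + 3 × √(0.16771×0.83229/80) = 0.16771 + 3 × 0.04177 = 0.29302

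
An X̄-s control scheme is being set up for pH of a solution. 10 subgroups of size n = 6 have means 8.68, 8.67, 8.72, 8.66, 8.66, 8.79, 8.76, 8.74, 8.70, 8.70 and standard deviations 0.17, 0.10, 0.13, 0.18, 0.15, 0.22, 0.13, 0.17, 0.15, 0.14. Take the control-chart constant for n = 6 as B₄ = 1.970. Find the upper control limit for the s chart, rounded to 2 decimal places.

0.30

s̄ = (0.17 + 0.10 + 0.13 + 0.18 + 0.15 + 0.22 + 0.13 + 0.17 + 0.15 + 0.14) / 10 = 0.1540
UCL_s = B₄·s̄ = 1.970 × 0.1540 = 0.3034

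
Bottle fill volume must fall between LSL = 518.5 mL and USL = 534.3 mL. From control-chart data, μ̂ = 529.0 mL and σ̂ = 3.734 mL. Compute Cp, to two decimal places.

0.71

Cp = (USL − LSL) / (6σ̂) = (534.3 − 518.5) / (6 × 3.734) = 15.8000 / 22.4040 = 0.7052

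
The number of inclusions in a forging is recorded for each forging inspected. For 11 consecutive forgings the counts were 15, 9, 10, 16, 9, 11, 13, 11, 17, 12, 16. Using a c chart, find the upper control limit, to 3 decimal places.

23.301

c̄ = (15 + 9 + 10 + 16 + 9 + 11 + 13 + 11 + 17 + 12 + 16) / 11 = 139 / 11 = 12.6364
UCL = c̄ + 3√c̄ = 12.6364 + 3 × √12.6364 = 12.6364 + 3 × 3.5548 = 23.3007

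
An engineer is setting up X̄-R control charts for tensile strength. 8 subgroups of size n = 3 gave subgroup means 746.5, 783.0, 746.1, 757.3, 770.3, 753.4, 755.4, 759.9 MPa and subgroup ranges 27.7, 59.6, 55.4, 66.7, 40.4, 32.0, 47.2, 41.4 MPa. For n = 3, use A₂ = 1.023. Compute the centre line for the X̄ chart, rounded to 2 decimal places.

X̄̄ = (746.5 + 783.0 + 746.1 + 757.3 + 770.3 + 753.4 + 755.4 + 759.9) / 8 = 6071.9000 / 8 = 758.9875
CL = X̄̄ = 758.9875

758.99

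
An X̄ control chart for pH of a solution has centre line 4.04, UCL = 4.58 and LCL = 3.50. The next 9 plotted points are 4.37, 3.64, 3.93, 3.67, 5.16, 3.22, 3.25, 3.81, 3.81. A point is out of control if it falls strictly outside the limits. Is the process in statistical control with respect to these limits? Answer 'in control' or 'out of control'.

Compare each point to [3.50, 4.58]: sample 5 = 5.16 > UCL; sample 6 = 3.22 < LCL; sample 7 = 3.25 < LCL.

out of control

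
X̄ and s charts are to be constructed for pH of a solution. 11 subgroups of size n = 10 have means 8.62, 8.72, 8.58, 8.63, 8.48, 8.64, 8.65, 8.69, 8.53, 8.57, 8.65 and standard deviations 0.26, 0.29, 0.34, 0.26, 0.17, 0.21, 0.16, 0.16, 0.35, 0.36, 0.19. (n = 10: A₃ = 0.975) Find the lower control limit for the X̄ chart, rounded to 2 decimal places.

X̄̄ = (8.62 + 8.72 + 8.58 + 8.63 + 8.48 + 8.64 + 8.65 + 8.69 + 8.53 + 8.57 + 8.65) / 11 = 8.6145
s̄ = (0.26 + 0.29 + 0.34 + 0.26 + 0.17 + 0.21 + 0.16 + 0.16 + 0.35 + 0.36 + 0.19) / 11 = 0.2500
LCL = X̄̄ − A₃·s̄ = 8.6145 − 0.975 × 0.2500 = 8.3708

8.37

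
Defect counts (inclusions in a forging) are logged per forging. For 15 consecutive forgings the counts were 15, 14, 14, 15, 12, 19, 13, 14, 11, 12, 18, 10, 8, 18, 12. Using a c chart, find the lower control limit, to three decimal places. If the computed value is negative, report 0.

c̄ = (15 + 14 + 14 + 15 + 12 + 19 + 13 + 14 + 11 + 12 + 18 + 10 + 8 + 18 + 12) / 15 = 205 / 15 = 13.6667
LCL = c̄ − 3√c̄ = 13.6667 − 3 × 3.6968 = 2.5761

2.576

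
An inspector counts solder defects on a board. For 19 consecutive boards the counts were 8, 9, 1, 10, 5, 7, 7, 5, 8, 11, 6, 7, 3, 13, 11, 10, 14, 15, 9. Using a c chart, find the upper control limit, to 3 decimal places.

c̄ = (8 + 9 + 1 + 10 + 5 + 7 + 7 + 5 + 8 + 11 + 6 + 7 + 3 + 13 + 11 + 10 + 14 + 15 + 9) / 19 = 159 / 19 = 8.3684
UCL = c̄ + 3√c̄ = 8.3684 + 3 × √8.3684 = 8.3684 + 3 × 2.8928 = 17.0469

17.047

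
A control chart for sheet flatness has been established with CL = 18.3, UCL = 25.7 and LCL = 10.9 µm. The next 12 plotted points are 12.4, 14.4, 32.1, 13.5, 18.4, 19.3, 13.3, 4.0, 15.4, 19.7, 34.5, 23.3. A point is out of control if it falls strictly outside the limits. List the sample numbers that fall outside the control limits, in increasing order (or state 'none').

3, 8, 11

Compare each point to [10.9, 25.7]: sample 3 = 32.1 > UCL; sample 8 = 4.0 < LCL; sample 11 = 34.5 > UCL.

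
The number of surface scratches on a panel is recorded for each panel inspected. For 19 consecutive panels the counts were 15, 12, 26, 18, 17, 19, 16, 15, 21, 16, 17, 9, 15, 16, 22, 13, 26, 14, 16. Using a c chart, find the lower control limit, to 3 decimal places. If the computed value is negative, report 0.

4.631

c̄ = (15 + 12 + 26 + 18 + 17 + 19 + 16 + 15 + 21 + 16 + 17 + 9 + 15 + 16 + 22 + 13 + 26 + 14 + 16) / 19 = 323 / 19 = 17.0000
LCL = c̄ − 3√c̄ = 17.0000 − 3 × 4.1231 = 4.6307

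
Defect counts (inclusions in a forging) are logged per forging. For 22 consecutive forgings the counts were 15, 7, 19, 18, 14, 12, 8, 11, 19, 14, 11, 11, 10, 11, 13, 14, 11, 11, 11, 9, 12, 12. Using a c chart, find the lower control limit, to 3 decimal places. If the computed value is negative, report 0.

1.841

c̄ = (15 + 7 + 19 + 18 + 14 + 12 + 8 + 11 + 19 + 14 + 11 + 11 + 10 + 11 + 13 + 14 + 11 + 11 + 11 + 9 + 12 + 12) / 22 = 273 / 22 = 12.4091
LCL = c̄ − 3√c̄ = 12.4091 − 3 × 3.5227 = 1.8411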